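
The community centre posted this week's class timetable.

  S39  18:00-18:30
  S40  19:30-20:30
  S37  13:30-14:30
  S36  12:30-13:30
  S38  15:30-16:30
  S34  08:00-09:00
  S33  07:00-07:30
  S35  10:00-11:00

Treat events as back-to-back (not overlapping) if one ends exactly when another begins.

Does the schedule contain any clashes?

No

Sorted by start: S33, S34, S35, S36, S37, S38, S39, S40.
S34 starts after S33 ends, so nothing later overlaps S33 either.
S35 starts after S34 ends, so nothing later overlaps S34 either.
S36 starts after S35 ends, so nothing later overlaps S35 either.
S37 starts exactly when S36 ends (back-to-back, no overlap), so nothing later overlaps S36 either.
S38 starts after S37 ends, so nothing later overlaps S37 either.
S39 starts after S38 ends, so nothing later overlaps S38 either.
S40 starts after S39 ends.
Every pair is clear; the schedule has no overlaps.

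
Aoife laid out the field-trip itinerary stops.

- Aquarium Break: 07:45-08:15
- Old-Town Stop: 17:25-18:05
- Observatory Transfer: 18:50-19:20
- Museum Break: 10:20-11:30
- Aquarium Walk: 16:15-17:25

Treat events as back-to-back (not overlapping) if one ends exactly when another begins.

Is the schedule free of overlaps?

Yes

Sorted by start: Aquarium Break, Museum Break, Aquarium Walk, Old-Town Stop, Observatory Transfer.
Museum Break starts after Aquarium Break ends, so nothing later overlaps Aquarium Break either.
Aquarium Walk starts after Museum Break ends, so nothing later overlaps Museum Break either.
Old-Town Stop starts exactly when Aquarium Walk ends (back-to-back, no overlap), so nothing later overlaps Aquarium Walk either.
Observatory Transfer starts after Old-Town Stop ends.
Every pair is clear; the schedule has no overlaps.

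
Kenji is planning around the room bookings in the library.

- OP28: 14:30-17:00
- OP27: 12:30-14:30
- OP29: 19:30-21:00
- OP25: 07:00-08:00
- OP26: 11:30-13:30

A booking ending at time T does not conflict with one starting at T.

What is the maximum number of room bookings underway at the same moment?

Sweep the timeline, counting +1 at each start and −1 at each end (ends before starts at a tie):
07:00 start OP25 → 1
08:00 end OP25 → 0
11:30 start OP26 → 1
12:30 start OP27 → 2
13:30 end OP26 → 1
14:30 end OP27 → 0
14:30 start OP28 → 1
17:00 end OP28 → 0
19:30 start OP29 → 1
21:00 end OP29 → 0
Peak is 2, at 12:30 (OP26, OP27).

2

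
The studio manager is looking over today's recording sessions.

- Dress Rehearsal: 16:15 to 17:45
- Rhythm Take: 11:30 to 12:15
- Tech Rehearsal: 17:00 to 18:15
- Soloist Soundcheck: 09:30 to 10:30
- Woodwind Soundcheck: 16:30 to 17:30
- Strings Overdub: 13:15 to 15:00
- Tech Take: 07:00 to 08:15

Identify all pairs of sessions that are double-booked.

Sorted by start: Tech Take, Soloist Soundcheck, Rhythm Take, Strings Overdub, Dress Rehearsal, Woodwind Soundcheck, Tech Rehearsal.
Soloist Soundcheck starts after Tech Take ends; Tech Take is clear from here.
Rhythm Take starts after Soloist Soundcheck ends; Soloist Soundcheck is clear from here.
Strings Overdub starts after Rhythm Take ends; Rhythm Take is clear from here.
Dress Rehearsal starts after Strings Overdub ends; Strings Overdub is clear from here.
Woodwind Soundcheck starts before Dress Rehearsal ends → Dress Rehearsal and Woodwind Soundcheck overlap.
Tech Rehearsal starts before Dress Rehearsal ends → Dress Rehearsal and Tech Rehearsal overlap.
Tech Rehearsal starts before Woodwind Soundcheck ends → Woodwind Soundcheck and Tech Rehearsal overlap.

Dress Rehearsal & Tech Rehearsal, Dress Rehearsal & Woodwind Soundcheck, Tech Rehearsal & Woodwind Soundcheck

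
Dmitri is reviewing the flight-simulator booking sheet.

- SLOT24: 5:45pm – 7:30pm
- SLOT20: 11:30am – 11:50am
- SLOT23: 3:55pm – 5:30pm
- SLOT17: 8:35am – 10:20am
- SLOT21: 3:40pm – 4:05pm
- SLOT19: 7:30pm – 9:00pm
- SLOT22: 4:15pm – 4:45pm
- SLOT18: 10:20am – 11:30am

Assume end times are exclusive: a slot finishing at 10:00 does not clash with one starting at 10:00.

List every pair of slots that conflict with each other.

SLOT21 & SLOT23, SLOT22 & SLOT23

Check each pair: they overlap iff neither finishes before the other starts.
Sorted by start: SLOT17, SLOT18, SLOT20, SLOT21, SLOT23, SLOT22, SLOT24, SLOT19.
SLOT18 starts exactly when SLOT17 ends (back-to-back, no overlap) — done with SLOT17.
SLOT20 starts exactly when SLOT18 ends (back-to-back, no overlap) — done with SLOT18.
SLOT21 starts after SLOT20 ends — done with SLOT20.
SLOT23 starts before SLOT21 ends → SLOT21 and SLOT23 overlap.
SLOT22 starts after SLOT21 ends — done with SLOT21.
SLOT22 starts before SLOT23 ends → SLOT23 and SLOT22 overlap.
SLOT24 starts after SLOT23 ends — done with SLOT23.
SLOT24 starts after SLOT22 ends — done with SLOT22.
SLOT19 starts exactly when SLOT24 ends (back-to-back, no overlap).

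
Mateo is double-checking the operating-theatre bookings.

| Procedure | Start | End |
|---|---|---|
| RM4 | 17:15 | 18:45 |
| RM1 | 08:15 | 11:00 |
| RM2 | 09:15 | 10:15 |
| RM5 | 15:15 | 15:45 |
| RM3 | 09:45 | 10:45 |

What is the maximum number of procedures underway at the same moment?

Sweep the timeline, counting +1 at each start and −1 at each end (ends before starts at a tie):
08:15 start RM1 → 1
09:15 start RM2 → 2
09:45 start RM3 → 3
10:15 end RM2 → 2
10:45 end RM3 → 1
11:00 end RM1 → 0
15:15 start RM5 → 1
15:45 end RM5 → 0
17:15 start RM4 → 1
18:45 end RM4 → 0
Peak is 3, at 09:45 (RM1, RM2, RM3).

3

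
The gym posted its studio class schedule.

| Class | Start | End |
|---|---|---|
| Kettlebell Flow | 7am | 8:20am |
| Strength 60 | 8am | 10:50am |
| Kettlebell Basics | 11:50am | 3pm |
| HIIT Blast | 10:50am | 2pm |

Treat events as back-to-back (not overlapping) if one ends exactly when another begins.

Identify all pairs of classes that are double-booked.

HIIT Blast & Kettlebell Basics, Kettlebell Flow & Strength 60

Sorted by start: Kettlebell Flow, Strength 60, HIIT Blast, Kettlebell Basics.
Strength 60 starts before Kettlebell Flow ends → Kettlebell Flow and Strength 60 overlap.
HIIT Blast starts after Kettlebell Flow ends — done with Kettlebell Flow.
HIIT Blast starts exactly when Strength 60 ends (back-to-back, no overlap) — done with Strength 60.
Kettlebell Basics starts before HIIT Blast ends → HIIT Blast and Kettlebell Basics overlap.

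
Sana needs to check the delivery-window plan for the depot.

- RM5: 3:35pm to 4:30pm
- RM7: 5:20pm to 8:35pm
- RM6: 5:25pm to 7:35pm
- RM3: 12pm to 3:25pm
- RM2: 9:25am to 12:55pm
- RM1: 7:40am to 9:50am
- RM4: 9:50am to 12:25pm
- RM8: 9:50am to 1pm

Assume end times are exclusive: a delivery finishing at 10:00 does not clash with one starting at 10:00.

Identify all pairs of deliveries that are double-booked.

RM1 & RM2, RM2 & RM3, RM2 & RM4, RM2 & RM8, RM3 & RM4, RM3 & RM8, RM4 & RM8, RM6 & RM7

Sorted by start: RM1, RM2, RM4, RM8, RM3, RM5, RM7, RM6.
RM2 starts before RM1 ends → RM1 and RM2 overlap.
RM4 starts exactly when RM1 ends (back-to-back, no overlap) — done with RM1.
RM4 starts before RM2 ends → RM2 and RM4 overlap.
RM8 starts before RM2 ends → RM2 and RM8 overlap.
RM3 starts before RM2 ends → RM2 and RM3 overlap.
RM5 starts after RM2 ends — done with RM2.
RM8 starts before RM4 ends → RM4 and RM8 overlap.
RM3 starts before RM4 ends → RM4 and RM3 overlap.
RM5 starts after RM4 ends — done with RM4.
RM3 starts before RM8 ends → RM8 and RM3 overlap.
RM5 starts after RM8 ends — done with RM8.
RM5 starts after RM3 ends — done with RM3.
RM7 starts after RM5 ends — done with RM5.
RM6 starts before RM7 ends → RM7 and RM6 overlap.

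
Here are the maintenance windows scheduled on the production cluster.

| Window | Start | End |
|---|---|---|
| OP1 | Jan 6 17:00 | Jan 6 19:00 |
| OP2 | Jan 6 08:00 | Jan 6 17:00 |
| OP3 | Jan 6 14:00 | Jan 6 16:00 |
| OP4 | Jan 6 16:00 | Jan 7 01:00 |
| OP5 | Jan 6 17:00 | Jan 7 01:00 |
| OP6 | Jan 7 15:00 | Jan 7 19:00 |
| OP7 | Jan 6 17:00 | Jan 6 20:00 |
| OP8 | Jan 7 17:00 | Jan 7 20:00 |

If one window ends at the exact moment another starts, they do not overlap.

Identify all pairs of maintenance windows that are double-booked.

OP1 & OP4, OP1 & OP5, OP1 & OP7, OP2 & OP3, OP2 & OP4, OP4 & OP5, OP4 & OP7, OP5 & OP7, OP6 & OP8

Check each pair: they overlap iff neither finishes before the other starts.
Sorted by start: OP2, OP3, OP4, OP1, OP5, OP7, OP6, OP8.
OP3 starts before OP2 ends → OP2 and OP3 overlap.
OP4 starts before OP2 ends → OP2 and OP4 overlap.
OP1 starts exactly when OP2 ends (back-to-back, no overlap) — done with OP2.
OP4 starts exactly when OP3 ends (back-to-back, no overlap) — done with OP3.
OP1 starts before OP4 ends → OP4 and OP1 overlap.
OP5 starts before OP4 ends → OP4 and OP5 overlap.
OP7 starts before OP4 ends → OP4 and OP7 overlap.
OP6 starts after OP4 ends — done with OP4.
OP5 starts before OP1 ends → OP1 and OP5 overlap.
OP7 starts before OP1 ends → OP1 and OP7 overlap.
OP6 starts after OP1 ends — done with OP1.
OP7 starts before OP5 ends → OP5 and OP7 overlap.
OP6 starts after OP5 ends — done with OP5.
OP6 starts after OP7 ends — done with OP7.
OP8 starts before OP6 ends → OP6 and OP8 overlap.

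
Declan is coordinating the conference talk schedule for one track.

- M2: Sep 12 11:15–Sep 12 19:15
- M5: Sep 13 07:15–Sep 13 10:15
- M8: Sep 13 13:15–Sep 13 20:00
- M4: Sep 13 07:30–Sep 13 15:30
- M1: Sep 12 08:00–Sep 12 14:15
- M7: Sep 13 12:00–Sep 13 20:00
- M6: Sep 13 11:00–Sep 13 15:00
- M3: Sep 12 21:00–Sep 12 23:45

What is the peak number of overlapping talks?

4

Walk through starts and ends in time order (an end at T is processed before a start at T):
Sep 12 08:00 start M1 → 1
Sep 12 11:15 start M2 → 2
Sep 12 14:15 end M1 → 1
Sep 12 19:15 end M2 → 0
Sep 12 21:00 start M3 → 1
Sep 12 23:45 end M3 → 0
Sep 13 07:15 start M5 → 1
Sep 13 07:30 start M4 → 2
Sep 13 10:15 end M5 → 1
Sep 13 11:00 start M6 → 2
Sep 13 12:00 start M7 → 3
Sep 13 13:15 start M8 → 4
Sep 13 15:00 end M6 → 3
Sep 13 15:30 end M4 → 2
Sep 13 20:00 end M7 → 1
Sep 13 20:00 end M8 → 0
Peak is 4, at Sep 13 13:15 (M4, M6, M7, M8).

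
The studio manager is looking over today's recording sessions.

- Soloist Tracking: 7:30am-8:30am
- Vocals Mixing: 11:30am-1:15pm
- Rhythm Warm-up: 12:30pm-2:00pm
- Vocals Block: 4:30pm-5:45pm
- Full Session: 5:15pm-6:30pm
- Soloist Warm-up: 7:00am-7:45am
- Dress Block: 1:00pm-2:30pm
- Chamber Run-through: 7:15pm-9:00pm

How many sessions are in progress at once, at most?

3

Sweep the timeline, counting +1 at each start and −1 at each end (ends before starts at a tie):
7:00am start Soloist Warm-up → 1
7:30am start Soloist Tracking → 2
7:45am end Soloist Warm-up → 1
8:30am end Soloist Tracking → 0
11:30am start Vocals Mixing → 1
12:30pm start Rhythm Warm-up → 2
1:00pm start Dress Block → 3
1:15pm end Vocals Mixing → 2
2:00pm end Rhythm Warm-up → 1
2:30pm end Dress Block → 0
4:30pm start Vocals Block → 1
5:15pm start Full Session → 2
5:45pm end Vocals Block → 1
6:30pm end Full Session → 0
7:15pm start Chamber Run-through → 1
9:00pm end Chamber Run-through → 0
Peak is 3, at 1:00pm (Dress Block, Rhythm Warm-up, Vocals Mixing).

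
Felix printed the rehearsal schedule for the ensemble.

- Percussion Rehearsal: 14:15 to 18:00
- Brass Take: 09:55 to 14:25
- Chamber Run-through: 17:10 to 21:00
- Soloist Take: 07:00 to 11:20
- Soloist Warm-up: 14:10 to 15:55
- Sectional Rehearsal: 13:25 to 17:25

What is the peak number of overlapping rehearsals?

4

Walk through starts and ends in time order (an end at T is processed before a start at T):
07:00 start Soloist Take → 1
09:55 start Brass Take → 2
11:20 end Soloist Take → 1
13:25 start Sectional Rehearsal → 2
14:10 start Soloist Warm-up → 3
14:15 start Percussion Rehearsal → 4
14:25 end Brass Take → 3
15:55 end Soloist Warm-up → 2
17:10 start Chamber Run-through → 3
17:25 end Sectional Rehearsal → 2
18:00 end Percussion Rehearsal → 1
21:00 end Chamber Run-through → 0
Peak is 4, at 14:15 (Brass Take, Percussion Rehearsal, Sectional Rehearsal, Soloist Warm-up).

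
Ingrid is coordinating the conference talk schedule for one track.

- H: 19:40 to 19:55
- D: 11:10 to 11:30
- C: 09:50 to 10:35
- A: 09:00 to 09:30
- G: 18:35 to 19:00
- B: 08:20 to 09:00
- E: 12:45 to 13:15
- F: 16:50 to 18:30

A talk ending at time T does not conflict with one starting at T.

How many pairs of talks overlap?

0

Sorted by start: B, A, C, D, E, F, G, H.
A starts exactly when B ends (back-to-back, no overlap); B is clear from here.
C starts after A ends; A is clear from here.
D starts after C ends; C is clear from here.
E starts after D ends; D is clear from here.
F starts after E ends; E is clear from here.
G starts after F ends; F is clear from here.
H starts after G ends.
No pair overlaps.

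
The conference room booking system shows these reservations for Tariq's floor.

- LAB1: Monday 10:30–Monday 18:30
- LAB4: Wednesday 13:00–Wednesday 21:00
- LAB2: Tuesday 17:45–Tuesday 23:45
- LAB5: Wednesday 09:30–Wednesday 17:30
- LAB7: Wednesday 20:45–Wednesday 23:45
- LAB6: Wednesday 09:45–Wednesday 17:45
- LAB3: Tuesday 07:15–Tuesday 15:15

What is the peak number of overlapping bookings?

Sort all start/end points and keep a running count:
Monday 10:30 start LAB1 → 1
Monday 18:30 end LAB1 → 0
Tuesday 07:15 start LAB3 → 1
Tuesday 15:15 end LAB3 → 0
Tuesday 17:45 start LAB2 → 1
Tuesday 23:45 end LAB2 → 0
Wednesday 09:30 start LAB5 → 1
Wednesday 09:45 start LAB6 → 2
Wednesday 13:00 start LAB4 → 3
Wednesday 17:30 end LAB5 → 2
Wednesday 17:45 end LAB6 → 1
Wednesday 20:45 start LAB7 → 2
Wednesday 21:00 end LAB4 → 1
Wednesday 23:45 end LAB7 → 0
Peak is 3, at Wednesday 13:00 (LAB4, LAB5, LAB6).

3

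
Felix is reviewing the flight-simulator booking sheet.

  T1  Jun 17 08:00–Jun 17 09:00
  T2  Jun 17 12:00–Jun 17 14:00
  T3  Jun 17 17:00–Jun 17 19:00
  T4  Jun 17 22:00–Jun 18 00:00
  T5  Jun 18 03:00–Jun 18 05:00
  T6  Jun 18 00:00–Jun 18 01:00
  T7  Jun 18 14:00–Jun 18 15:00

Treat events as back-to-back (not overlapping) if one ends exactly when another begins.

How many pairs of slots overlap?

Check each pair: they overlap iff neither finishes before the other starts.
Sorted by start: T1, T2, T3, T4, T6, T5, T7.
T2 starts after T1 ends, so nothing later overlaps T1 either.
T3 starts after T2 ends, so nothing later overlaps T2 either.
T4 starts after T3 ends, so nothing later overlaps T3 either.
T6 starts exactly when T4 ends (back-to-back, no overlap), so nothing later overlaps T4 either.
T5 starts after T6 ends, so nothing later overlaps T6 either.
T7 starts after T5 ends.
No pair overlaps.

0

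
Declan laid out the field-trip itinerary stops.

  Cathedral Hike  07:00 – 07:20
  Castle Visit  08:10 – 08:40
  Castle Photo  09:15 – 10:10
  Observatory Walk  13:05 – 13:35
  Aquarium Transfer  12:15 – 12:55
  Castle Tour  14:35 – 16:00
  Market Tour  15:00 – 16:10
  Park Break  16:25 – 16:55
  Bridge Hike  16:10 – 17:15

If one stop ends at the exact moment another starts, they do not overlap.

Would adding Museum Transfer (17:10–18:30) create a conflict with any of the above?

Cathedral Hike: ends 07:20 at or before Museum Transfer starts 17:10 → clear.
Castle Visit: ends 08:40 at or before Museum Transfer starts 17:10 → clear.
Castle Photo: ends 10:10 at or before Museum Transfer starts 17:10 → clear.
Aquarium Transfer: ends 12:55 at or before Museum Transfer starts 17:10 → clear.
Observatory Walk: ends 13:35 at or before Museum Transfer starts 17:10 → clear.
Castle Tour: ends 16:00 at or before Museum Transfer starts 17:10 → clear.
Market Tour: ends 16:10 at or before Museum Transfer starts 17:10 → clear.
Bridge Hike: starts 16:10 before Museum Transfer ends 18:30, and ends 17:15 after Museum Transfer starts 17:10 → overlap.
Park Break: ends 16:55 at or before Museum Transfer starts 17:10 → clear.
Museum Transfer overlaps Bridge Hike.

Yes — it overlaps Bridge Hike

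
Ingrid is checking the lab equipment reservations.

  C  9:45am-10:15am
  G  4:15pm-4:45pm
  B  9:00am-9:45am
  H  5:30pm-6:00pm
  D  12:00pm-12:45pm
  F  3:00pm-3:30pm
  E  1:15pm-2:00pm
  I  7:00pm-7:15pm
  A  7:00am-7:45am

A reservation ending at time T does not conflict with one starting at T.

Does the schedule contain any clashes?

No

Two intervals overlap when each starts before the other ends.
Sorted by start: A, B, C, D, E, F, G, H, I.
B starts after A ends — done with A.
C starts exactly when B ends (back-to-back, no overlap) — done with B.
D starts after C ends — done with C.
E starts after D ends — done with D.
F starts after E ends — done with E.
G starts after F ends — done with F.
H starts after G ends — done with G.
I starts after H ends.
Every pair is clear; the schedule has no overlaps.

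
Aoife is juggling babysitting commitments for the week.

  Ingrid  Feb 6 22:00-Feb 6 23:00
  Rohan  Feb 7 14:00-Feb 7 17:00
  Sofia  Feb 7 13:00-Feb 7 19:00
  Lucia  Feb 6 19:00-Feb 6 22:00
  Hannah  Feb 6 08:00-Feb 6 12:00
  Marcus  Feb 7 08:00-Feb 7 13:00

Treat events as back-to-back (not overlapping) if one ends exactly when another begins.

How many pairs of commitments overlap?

1

Sorted by start: Hannah, Lucia, Ingrid, Marcus, Sofia, Rohan.
Lucia starts after Hannah ends — done with Hannah.
Ingrid starts exactly when Lucia ends (back-to-back, no overlap) — done with Lucia.
Marcus starts after Ingrid ends — done with Ingrid.
Sofia starts exactly when Marcus ends (back-to-back, no overlap) — done with Marcus.
Rohan starts before Sofia ends → Sofia and Rohan overlap.
Overlapping pairs: Rohan & Sofia — 1 in total.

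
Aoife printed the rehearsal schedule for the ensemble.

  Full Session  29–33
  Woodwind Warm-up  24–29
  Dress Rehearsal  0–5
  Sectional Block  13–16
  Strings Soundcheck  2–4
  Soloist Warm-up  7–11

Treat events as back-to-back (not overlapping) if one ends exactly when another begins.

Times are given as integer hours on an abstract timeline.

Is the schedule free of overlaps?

No

Two intervals overlap when each starts before the other ends.
Sorted by start: Dress Rehearsal, Strings Soundcheck, Soloist Warm-up, Sectional Block, Woodwind Warm-up, Full Session.
Strings Soundcheck starts before Dress Rehearsal ends → Dress Rehearsal and Strings Soundcheck overlap.
That's a conflict, so the schedule is not conflict-free.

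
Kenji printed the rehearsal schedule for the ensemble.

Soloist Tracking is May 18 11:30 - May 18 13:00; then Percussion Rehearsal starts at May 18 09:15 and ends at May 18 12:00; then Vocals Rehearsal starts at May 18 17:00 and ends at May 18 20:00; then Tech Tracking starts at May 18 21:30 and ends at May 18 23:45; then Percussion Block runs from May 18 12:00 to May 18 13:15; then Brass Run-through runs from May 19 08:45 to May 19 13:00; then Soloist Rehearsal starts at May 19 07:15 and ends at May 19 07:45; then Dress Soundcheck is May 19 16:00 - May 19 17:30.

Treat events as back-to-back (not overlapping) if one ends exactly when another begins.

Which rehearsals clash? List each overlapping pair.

Sorted by start: Percussion Rehearsal, Soloist Tracking, Percussion Block, Vocals Rehearsal, Tech Tracking, Soloist Rehearsal, Brass Run-through, Dress Soundcheck.
Soloist Tracking starts before Percussion Rehearsal ends → Percussion Rehearsal and Soloist Tracking overlap.
Percussion Block starts exactly when Percussion Rehearsal ends (back-to-back, no overlap), so Percussion Rehearsal has no further overlaps.
Percussion Block starts before Soloist Tracking ends → Soloist Tracking and Percussion Block overlap.
Vocals Rehearsal starts after Soloist Tracking ends, so Soloist Tracking has no further overlaps.
Vocals Rehearsal starts after Percussion Block ends, so Percussion Block has no further overlaps.
Tech Tracking starts after Vocals Rehearsal ends, so Vocals Rehearsal has no further overlaps.
Soloist Rehearsal starts after Tech Tracking ends, so Tech Tracking has no further overlaps.
Brass Run-through starts after Soloist Rehearsal ends, so Soloist Rehearsal has no further overlaps.
Dress Soundcheck starts after Brass Run-through ends.

Percussion Block & Soloist Tracking, Percussion Rehearsal & Soloist Tracking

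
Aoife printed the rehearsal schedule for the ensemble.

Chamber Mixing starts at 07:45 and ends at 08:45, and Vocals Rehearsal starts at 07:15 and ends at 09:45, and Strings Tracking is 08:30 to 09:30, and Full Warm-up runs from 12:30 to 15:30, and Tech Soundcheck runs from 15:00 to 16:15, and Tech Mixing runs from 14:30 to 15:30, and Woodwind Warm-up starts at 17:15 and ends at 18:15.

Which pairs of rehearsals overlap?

Check each pair: they overlap iff neither finishes before the other starts.
Sorted by start: Vocals Rehearsal, Chamber Mixing, Strings Tracking, Full Warm-up, Tech Mixing, Tech Soundcheck, Woodwind Warm-up.
Chamber Mixing starts before Vocals Rehearsal ends → Vocals Rehearsal and Chamber Mixing overlap.
Strings Tracking starts before Vocals Rehearsal ends → Vocals Rehearsal and Strings Tracking overlap.
Full Warm-up starts after Vocals Rehearsal ends; Vocals Rehearsal is clear from here.
Strings Tracking starts before Chamber Mixing ends → Chamber Mixing and Strings Tracking overlap.
Full Warm-up starts after Chamber Mixing ends; Chamber Mixing is clear from here.
Full Warm-up starts after Strings Tracking ends; Strings Tracking is clear from here.
Tech Mixing starts before Full Warm-up ends → Full Warm-up and Tech Mixing overlap.
Tech Soundcheck starts before Full Warm-up ends → Full Warm-up and Tech Soundcheck overlap.
Woodwind Warm-up starts after Full Warm-up ends.
Tech Soundcheck starts before Tech Mixing ends → Tech Mixing and Tech Soundcheck overlap.
Woodwind Warm-up starts after Tech Mixing ends.
Woodwind Warm-up starts after Tech Soundcheck ends.

Chamber Mixing & Strings Tracking, Chamber Mixing & Vocals Rehearsal, Full Warm-up & Tech Mixing, Full Warm-up & Tech Soundcheck, Strings Tracking & Vocals Rehearsal, Tech Mixing & Tech Soundcheck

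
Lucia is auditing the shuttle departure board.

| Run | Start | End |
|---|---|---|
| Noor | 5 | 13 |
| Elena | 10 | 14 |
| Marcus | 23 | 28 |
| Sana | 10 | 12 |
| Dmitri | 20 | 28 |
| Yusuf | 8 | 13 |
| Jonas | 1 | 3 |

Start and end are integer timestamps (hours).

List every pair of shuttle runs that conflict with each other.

Check each pair: they overlap iff neither finishes before the other starts.
Sorted by start: Jonas, Noor, Yusuf, Elena, Sana, Dmitri, Marcus.
Noor starts after Jonas ends, so nothing later overlaps Jonas either.
Yusuf starts before Noor ends → Noor and Yusuf overlap.
Elena starts before Noor ends → Noor and Elena overlap.
Sana starts before Noor ends → Noor and Sana overlap.
Dmitri starts after Noor ends, so nothing later overlaps Noor either.
Elena starts before Yusuf ends → Yusuf and Elena overlap.
Sana starts before Yusuf ends → Yusuf and Sana overlap.
Dmitri starts after Yusuf ends, so nothing later overlaps Yusuf either.
Sana starts before Elena ends → Elena and Sana overlap.
Dmitri starts after Elena ends, so nothing later overlaps Elena either.
Dmitri starts after Sana ends, so nothing later overlaps Sana either.
Marcus starts before Dmitri ends → Dmitri and Marcus overlap.

Dmitri & Marcus, Elena & Noor, Elena & Sana, Elena & Yusuf, Noor & Sana, Noor & Yusuf, Sana & Yusuf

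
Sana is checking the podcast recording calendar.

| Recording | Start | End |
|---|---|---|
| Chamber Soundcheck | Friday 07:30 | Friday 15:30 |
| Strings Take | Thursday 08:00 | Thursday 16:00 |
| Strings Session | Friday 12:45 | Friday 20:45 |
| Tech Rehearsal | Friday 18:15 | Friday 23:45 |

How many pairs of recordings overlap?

2

Two intervals overlap when each starts before the other ends.
Sorted by start: Strings Take, Chamber Soundcheck, Strings Session, Tech Rehearsal.
Chamber Soundcheck starts after Strings Take ends — done with Strings Take.
Strings Session starts before Chamber Soundcheck ends → Chamber Soundcheck and Strings Session overlap.
Tech Rehearsal starts after Chamber Soundcheck ends.
Tech Rehearsal starts before Strings Session ends → Strings Session and Tech Rehearsal overlap.
Overlapping pairs: Chamber Soundcheck & Strings Session, Strings Session & Tech Rehearsal — 2 in total.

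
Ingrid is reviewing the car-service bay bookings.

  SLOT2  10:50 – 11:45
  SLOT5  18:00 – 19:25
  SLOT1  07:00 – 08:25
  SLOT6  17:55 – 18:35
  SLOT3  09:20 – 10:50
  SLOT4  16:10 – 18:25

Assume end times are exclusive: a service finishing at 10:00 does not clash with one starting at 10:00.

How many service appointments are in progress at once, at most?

Sort all start/end points and keep a running count:
07:00 start SLOT1 → 1
08:25 end SLOT1 → 0
09:20 start SLOT3 → 1
10:50 end SLOT3 → 0
10:50 start SLOT2 → 1
11:45 end SLOT2 → 0
16:10 start SLOT4 → 1
17:55 start SLOT6 → 2
18:00 start SLOT5 → 3
18:25 end SLOT4 → 2
18:35 end SLOT6 → 1
19:25 end SLOT5 → 0
Peak is 3, at 18:00 (SLOT4, SLOT5, SLOT6).

3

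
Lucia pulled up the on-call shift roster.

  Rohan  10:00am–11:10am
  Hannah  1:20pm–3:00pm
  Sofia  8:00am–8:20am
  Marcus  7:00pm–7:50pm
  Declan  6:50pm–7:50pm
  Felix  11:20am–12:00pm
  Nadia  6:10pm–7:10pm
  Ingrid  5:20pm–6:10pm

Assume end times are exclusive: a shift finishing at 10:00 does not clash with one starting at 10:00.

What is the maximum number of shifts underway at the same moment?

3

Sort all start/end points and keep a running count:
8:00am start Sofia → 1
8:20am end Sofia → 0
10:00am start Rohan → 1
11:10am end Rohan → 0
11:20am start Felix → 1
12:00pm end Felix → 0
1:20pm start Hannah → 1
3:00pm end Hannah → 0
5:20pm start Ingrid → 1
6:10pm end Ingrid → 0
6:10pm start Nadia → 1
6:50pm start Declan → 2
7:00pm start Marcus → 3
7:10pm end Nadia → 2
7:50pm end Declan → 1
7:50pm end Marcus → 0
Peak is 3, at 7:00pm (Declan, Marcus, Nadia).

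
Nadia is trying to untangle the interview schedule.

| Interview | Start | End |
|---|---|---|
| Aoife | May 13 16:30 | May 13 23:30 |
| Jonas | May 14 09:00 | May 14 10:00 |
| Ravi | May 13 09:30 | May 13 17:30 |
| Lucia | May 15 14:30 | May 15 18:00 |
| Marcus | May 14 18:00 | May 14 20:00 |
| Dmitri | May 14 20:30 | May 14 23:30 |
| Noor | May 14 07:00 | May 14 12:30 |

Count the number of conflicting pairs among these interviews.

Two intervals overlap when each starts before the other ends.
Sorted by start: Ravi, Aoife, Noor, Jonas, Marcus, Dmitri, Lucia.
Aoife starts before Ravi ends → Ravi and Aoife overlap.
Noor starts after Ravi ends; Ravi is clear from here.
Noor starts after Aoife ends; Aoife is clear from here.
Jonas starts before Noor ends → Noor and Jonas overlap.
Marcus starts after Noor ends; Noor is clear from here.
Marcus starts after Jonas ends; Jonas is clear from here.
Dmitri starts after Marcus ends; Marcus is clear from here.
Lucia starts after Dmitri ends.
Overlapping pairs: Aoife & Ravi, Jonas & Noor — 2 in total.

2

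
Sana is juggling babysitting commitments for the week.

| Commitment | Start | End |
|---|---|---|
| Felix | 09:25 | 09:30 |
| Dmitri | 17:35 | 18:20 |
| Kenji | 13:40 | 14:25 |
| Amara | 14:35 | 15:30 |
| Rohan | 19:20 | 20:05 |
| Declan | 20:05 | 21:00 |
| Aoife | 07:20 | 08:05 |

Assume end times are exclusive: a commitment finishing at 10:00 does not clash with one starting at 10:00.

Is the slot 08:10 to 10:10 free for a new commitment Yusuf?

No — it overlaps Felix

Aoife: ends 08:05 at or before Yusuf starts 08:10 → clear.
Felix: starts 09:25 before Yusuf ends 10:10, and ends 09:30 after Yusuf starts 08:10 → overlap.
Kenji: starts 13:40 at or after Yusuf ends 10:10 → clear.
Amara: starts 14:35 at or after Yusuf ends 10:10 → clear.
Dmitri: starts 17:35 at or after Yusuf ends 10:10 → clear.
Rohan: starts 19:20 at or after Yusuf ends 10:10 → clear.
Declan: starts 20:05 at or after Yusuf ends 10:10 → clear.
Yusuf overlaps Felix.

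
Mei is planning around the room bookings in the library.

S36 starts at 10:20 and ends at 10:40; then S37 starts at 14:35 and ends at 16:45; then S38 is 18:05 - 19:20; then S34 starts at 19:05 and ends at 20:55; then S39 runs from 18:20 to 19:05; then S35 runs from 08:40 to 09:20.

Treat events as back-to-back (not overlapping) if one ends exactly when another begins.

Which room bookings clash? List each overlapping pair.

Sorted by start: S35, S36, S37, S38, S39, S34.
S36 starts after S35 ends; S35 is clear from here.
S37 starts after S36 ends; S36 is clear from here.
S38 starts after S37 ends; S37 is clear from here.
S39 starts before S38 ends → S38 and S39 overlap.
S34 starts before S38 ends → S38 and S34 overlap.
S34 starts exactly when S39 ends (back-to-back, no overlap).

S34 & S38, S38 & S39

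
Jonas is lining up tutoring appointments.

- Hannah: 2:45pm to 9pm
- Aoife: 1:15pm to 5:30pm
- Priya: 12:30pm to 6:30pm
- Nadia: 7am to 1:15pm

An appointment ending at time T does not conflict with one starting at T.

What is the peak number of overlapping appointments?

Sweep the timeline, counting +1 at each start and −1 at each end (ends before starts at a tie):
7am start Nadia → 1
12:30pm start Priya → 2
1:15pm end Nadia → 1
1:15pm start Aoife → 2
2:45pm start Hannah → 3
5:30pm end Aoife → 2
6:30pm end Priya → 1
9pm end Hannah → 0
Peak is 3, at 2:45pm (Aoife, Hannah, Priya).

3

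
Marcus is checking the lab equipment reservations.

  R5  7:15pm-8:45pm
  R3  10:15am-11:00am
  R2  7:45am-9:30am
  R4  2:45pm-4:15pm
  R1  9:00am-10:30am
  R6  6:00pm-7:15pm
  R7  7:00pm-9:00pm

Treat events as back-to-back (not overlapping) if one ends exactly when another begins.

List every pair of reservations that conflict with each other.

Sorted by start: R2, R1, R3, R4, R6, R7, R5.
R1 starts before R2 ends → R2 and R1 overlap.
R3 starts after R2 ends, so nothing later overlaps R2 either.
R3 starts before R1 ends → R1 and R3 overlap.
R4 starts after R1 ends, so nothing later overlaps R1 either.
R4 starts after R3 ends, so nothing later overlaps R3 either.
R6 starts after R4 ends, so nothing later overlaps R4 either.
R7 starts before R6 ends → R6 and R7 overlap.
R5 starts exactly when R6 ends (back-to-back, no overlap).
R5 starts before R7 ends → R7 and R5 overlap.

R1 & R2, R1 & R3, R5 & R7, R6 & R7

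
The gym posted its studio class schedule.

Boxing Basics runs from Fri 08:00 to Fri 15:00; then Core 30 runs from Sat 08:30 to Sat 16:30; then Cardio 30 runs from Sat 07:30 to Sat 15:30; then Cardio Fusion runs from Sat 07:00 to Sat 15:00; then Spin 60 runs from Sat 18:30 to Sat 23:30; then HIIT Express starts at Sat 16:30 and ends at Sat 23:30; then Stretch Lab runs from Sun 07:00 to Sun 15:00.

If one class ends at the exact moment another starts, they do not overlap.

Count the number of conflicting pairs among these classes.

Two intervals overlap when each starts before the other ends.
Sorted by start: Boxing Basics, Cardio Fusion, Cardio 30, Core 30, HIIT Express, Spin 60, Stretch Lab.
Cardio Fusion starts after Boxing Basics ends — done with Boxing Basics.
Cardio 30 starts before Cardio Fusion ends → Cardio Fusion and Cardio 30 overlap.
Core 30 starts before Cardio Fusion ends → Cardio Fusion and Core 30 overlap.
HIIT Express starts after Cardio Fusion ends — done with Cardio Fusion.
Core 30 starts before Cardio 30 ends → Cardio 30 and Core 30 overlap.
HIIT Express starts after Cardio 30 ends — done with Cardio 30.
HIIT Express starts exactly when Core 30 ends (back-to-back, no overlap) — done with Core 30.
Spin 60 starts before HIIT Express ends → HIIT Express and Spin 60 overlap.
Stretch Lab starts after HIIT Express ends.
Stretch Lab starts after Spin 60 ends.
Overlapping pairs: Cardio 30 & Cardio Fusion, Cardio 30 & Core 30, Cardio Fusion & Core 30, HIIT Express & Spin 60 — 4 in total.

4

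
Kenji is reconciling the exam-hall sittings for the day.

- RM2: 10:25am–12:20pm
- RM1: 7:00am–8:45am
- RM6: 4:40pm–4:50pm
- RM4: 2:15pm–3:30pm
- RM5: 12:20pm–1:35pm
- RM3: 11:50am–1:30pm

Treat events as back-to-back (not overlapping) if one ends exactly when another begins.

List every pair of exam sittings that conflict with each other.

RM2 & RM3, RM3 & RM5

Two intervals overlap when each starts before the other ends.
Sorted by start: RM1, RM2, RM3, RM5, RM4, RM6.
RM2 starts after RM1 ends — done with RM1.
RM3 starts before RM2 ends → RM2 and RM3 overlap.
RM5 starts exactly when RM2 ends (back-to-back, no overlap) — done with RM2.
RM5 starts before RM3 ends → RM3 and RM5 overlap.
RM4 starts after RM3 ends — done with RM3.
RM4 starts after RM5 ends — done with RM5.
RM6 starts after RM4 ends.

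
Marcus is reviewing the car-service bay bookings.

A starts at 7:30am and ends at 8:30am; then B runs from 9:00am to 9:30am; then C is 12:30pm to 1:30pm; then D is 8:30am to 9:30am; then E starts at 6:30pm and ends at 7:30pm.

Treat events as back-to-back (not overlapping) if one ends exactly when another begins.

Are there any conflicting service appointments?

Yes

Check each pair: they overlap iff neither finishes before the other starts.
Sorted by start: A, D, B, C, E.
D starts exactly when A ends (back-to-back, no overlap), so A has no further overlaps.
B starts before D ends → D and B overlap.
That's a conflict, so the schedule is not conflict-free.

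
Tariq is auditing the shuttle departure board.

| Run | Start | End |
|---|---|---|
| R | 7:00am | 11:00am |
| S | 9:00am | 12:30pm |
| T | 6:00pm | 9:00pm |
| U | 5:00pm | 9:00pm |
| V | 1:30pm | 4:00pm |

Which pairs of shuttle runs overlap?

Sorted by start: R, S, V, U, T.
S starts before R ends → R and S overlap.
V starts after R ends, so nothing later overlaps R either.
V starts after S ends, so nothing later overlaps S either.
U starts after V ends, so nothing later overlaps V either.
T starts before U ends → U and T overlap.

R & S, T & U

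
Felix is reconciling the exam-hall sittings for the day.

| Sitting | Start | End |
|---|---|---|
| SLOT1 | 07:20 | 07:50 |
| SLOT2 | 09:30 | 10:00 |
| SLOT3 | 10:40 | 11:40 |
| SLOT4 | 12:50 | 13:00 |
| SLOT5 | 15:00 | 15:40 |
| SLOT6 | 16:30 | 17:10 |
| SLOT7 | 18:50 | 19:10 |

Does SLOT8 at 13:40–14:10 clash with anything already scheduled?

SLOT1: ends 07:50 at or before SLOT8 starts 13:40 → clear.
SLOT2: ends 10:00 at or before SLOT8 starts 13:40 → clear.
SLOT3: ends 11:40 at or before SLOT8 starts 13:40 → clear.
SLOT4: ends 13:00 at or before SLOT8 starts 13:40 → clear.
SLOT5: starts 15:00 at or after SLOT8 ends 14:10 → clear.
SLOT6: starts 16:30 at or after SLOT8 ends 14:10 → clear.
SLOT7: starts 18:50 at or after SLOT8 ends 14:10 → clear.

No — it doesn't clash with anything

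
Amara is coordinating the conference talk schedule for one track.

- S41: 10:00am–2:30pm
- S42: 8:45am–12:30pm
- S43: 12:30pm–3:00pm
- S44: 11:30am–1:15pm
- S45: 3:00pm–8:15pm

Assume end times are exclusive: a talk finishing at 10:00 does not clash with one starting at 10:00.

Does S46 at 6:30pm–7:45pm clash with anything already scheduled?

S42: ends 12:30pm at or before S46 starts 6:30pm → clear.
S41: ends 2:30pm at or before S46 starts 6:30pm → clear.
S44: ends 1:15pm at or before S46 starts 6:30pm → clear.
S43: ends 3:00pm at or before S46 starts 6:30pm → clear.
S45: starts 3:00pm before S46 ends 7:45pm, and ends 8:15pm after S46 starts 6:30pm → overlap.
S46 overlaps S45.

Yes — it overlaps S45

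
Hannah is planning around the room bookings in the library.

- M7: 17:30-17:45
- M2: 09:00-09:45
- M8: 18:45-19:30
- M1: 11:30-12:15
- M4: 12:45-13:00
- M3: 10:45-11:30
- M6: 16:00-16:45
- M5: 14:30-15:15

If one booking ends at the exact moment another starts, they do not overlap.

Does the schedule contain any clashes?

Two intervals overlap when each starts before the other ends.
Sorted by start: M2, M3, M1, M4, M5, M6, M7, M8.
M3 starts after M2 ends, so nothing later overlaps M2 either.
M1 starts exactly when M3 ends (back-to-back, no overlap), so nothing later overlaps M3 either.
M4 starts after M1 ends, so nothing later overlaps M1 either.
M5 starts after M4 ends, so nothing later overlaps M4 either.
M6 starts after M5 ends, so nothing later overlaps M5 either.
M7 starts after M6 ends, so nothing later overlaps M6 either.
M8 starts after M7 ends.
Every pair is clear; the schedule has no overlaps.

No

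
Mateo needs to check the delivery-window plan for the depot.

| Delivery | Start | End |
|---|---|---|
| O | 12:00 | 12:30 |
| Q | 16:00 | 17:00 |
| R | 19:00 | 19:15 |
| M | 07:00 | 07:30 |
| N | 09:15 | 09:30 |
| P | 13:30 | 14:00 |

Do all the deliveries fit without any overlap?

Yes

Sorted by start: M, N, O, P, Q, R.
N starts after M ends, so M has no further overlaps.
O starts after N ends, so N has no further overlaps.
P starts after O ends, so O has no further overlaps.
Q starts after P ends, so P has no further overlaps.
R starts after Q ends.
Every pair is clear; the schedule has no overlaps.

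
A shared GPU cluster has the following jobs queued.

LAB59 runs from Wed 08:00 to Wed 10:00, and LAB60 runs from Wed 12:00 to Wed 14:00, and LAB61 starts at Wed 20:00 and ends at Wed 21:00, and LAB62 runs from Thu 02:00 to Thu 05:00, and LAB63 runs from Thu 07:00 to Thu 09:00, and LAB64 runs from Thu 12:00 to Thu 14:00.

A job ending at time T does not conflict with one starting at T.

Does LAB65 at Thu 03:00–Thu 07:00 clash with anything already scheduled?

LAB59: ends Wed 10:00 at or before LAB65 starts Thu 03:00 → clear.
LAB60: ends Wed 14:00 at or before LAB65 starts Thu 03:00 → clear.
LAB61: ends Wed 21:00 at or before LAB65 starts Thu 03:00 → clear.
LAB62: starts Thu 02:00 before LAB65 ends Thu 07:00, and ends Thu 05:00 after LAB65 starts Thu 03:00 → overlap.
LAB63: starts Thu 07:00 at or after LAB65 ends Thu 07:00 → clear.
LAB64: starts Thu 12:00 at or after LAB65 ends Thu 07:00 → clear.
LAB65 overlaps LAB62.

Yes — it overlaps LAB62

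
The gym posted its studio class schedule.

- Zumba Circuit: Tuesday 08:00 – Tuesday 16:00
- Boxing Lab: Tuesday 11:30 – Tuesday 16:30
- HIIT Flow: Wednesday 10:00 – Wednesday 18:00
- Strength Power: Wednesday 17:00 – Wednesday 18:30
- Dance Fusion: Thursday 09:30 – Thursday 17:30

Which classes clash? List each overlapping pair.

Boxing Lab & Zumba Circuit, HIIT Flow & Strength Power

Two intervals overlap when each starts before the other ends.
Sorted by start: Zumba Circuit, Boxing Lab, HIIT Flow, Strength Power, Dance Fusion.
Boxing Lab starts before Zumba Circuit ends → Zumba Circuit and Boxing Lab overlap.
HIIT Flow starts after Zumba Circuit ends, so Zumba Circuit has no further overlaps.
HIIT Flow starts after Boxing Lab ends, so Boxing Lab has no further overlaps.
Strength Power starts before HIIT Flow ends → HIIT Flow and Strength Power overlap.
Dance Fusion starts after HIIT Flow ends.
Dance Fusion starts after Strength Power ends.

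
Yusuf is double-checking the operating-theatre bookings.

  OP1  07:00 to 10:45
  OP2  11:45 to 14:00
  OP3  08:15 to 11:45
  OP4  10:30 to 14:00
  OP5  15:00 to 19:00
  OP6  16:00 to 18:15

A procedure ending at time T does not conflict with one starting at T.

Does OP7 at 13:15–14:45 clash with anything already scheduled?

Yes — it overlaps OP2, OP4

OP1: ends 10:45 at or before OP7 starts 13:15 → clear.
OP3: ends 11:45 at or before OP7 starts 13:15 → clear.
OP4: starts 10:30 before OP7 ends 14:45, and ends 14:00 after OP7 starts 13:15 → overlap.
OP2: starts 11:45 before OP7 ends 14:45, and ends 14:00 after OP7 starts 13:15 → overlap.
OP5: starts 15:00 at or after OP7 ends 14:45 → clear.
OP6: starts 16:00 at or after OP7 ends 14:45 → clear.
OP7 overlaps OP2, OP4.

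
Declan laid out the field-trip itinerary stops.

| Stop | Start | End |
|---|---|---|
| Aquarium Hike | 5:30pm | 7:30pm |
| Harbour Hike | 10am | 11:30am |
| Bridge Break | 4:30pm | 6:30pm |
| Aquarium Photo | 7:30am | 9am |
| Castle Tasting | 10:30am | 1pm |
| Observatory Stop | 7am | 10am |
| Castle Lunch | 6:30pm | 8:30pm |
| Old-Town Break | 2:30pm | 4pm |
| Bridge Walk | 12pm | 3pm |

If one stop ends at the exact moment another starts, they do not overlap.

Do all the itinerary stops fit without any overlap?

Check each pair: they overlap iff neither finishes before the other starts.
Sorted by start: Observatory Stop, Aquarium Photo, Harbour Hike, Castle Tasting, Bridge Walk, Old-Town Break, Bridge Break, Aquarium Hike, Castle Lunch.
Aquarium Photo starts before Observatory Stop ends → Observatory Stop and Aquarium Photo overlap.
That's a conflict, so the schedule is not conflict-free.

No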